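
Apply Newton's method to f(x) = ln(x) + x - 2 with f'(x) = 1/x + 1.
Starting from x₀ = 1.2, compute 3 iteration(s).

f(x) = ln(x) + x - 2
f'(x) = 1/x + 1
x₀ = 1.2

Newton-Raphson formula: x_{n+1} = x_n - f(x_n)/f'(x_n)

Iteration 1:
  f(1.200000) = -0.617678
  f'(1.200000) = 1.833333
  x_1 = 1.200000 - (-0.617678)/1.833333 = 1.536916
Iteration 2:
  f(1.536916) = -0.033307
  f'(1.536916) = 1.650654
  x_2 = 1.536916 - (-0.033307)/1.650654 = 1.557094
Iteration 3:
  f(1.557094) = -0.000085
  f'(1.557094) = 1.642222
  x_3 = 1.557094 - (-0.000085)/1.642222 = 1.557146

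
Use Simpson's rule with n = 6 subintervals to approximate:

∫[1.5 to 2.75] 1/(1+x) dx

f(x) = 1/(1+x)
a = 1.5, b = 2.75, n = 6
h = (b - a)/n = 0.208333

Simpson's rule: (h/3)[f(x₀) + 4f(x₁) + 2f(x₂) + ... + f(xₙ)]

x_0 = 1.5000, f(x_0) = 0.400000, coefficient = 1
x_1 = 1.7083, f(x_1) = 0.369231, coefficient = 4
x_2 = 1.9167, f(x_2) = 0.342857, coefficient = 2
x_3 = 2.1250, f(x_3) = 0.320000, coefficient = 4
x_4 = 2.3333, f(x_4) = 0.300000, coefficient = 2
x_5 = 2.5417, f(x_5) = 0.282353, coefficient = 4
x_6 = 2.7500, f(x_6) = 0.266667, coefficient = 1

I ≈ (0.208333/3) × 5.838716 = 0.405466
Exact value: 0.405465
Error: 0.000001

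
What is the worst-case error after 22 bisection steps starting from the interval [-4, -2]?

Bisection error bound: |error| ≤ (b-a)/2^n
|error| ≤ (-2 - (-4))/2^22 = 2/2^22
|error| ≤ 0.0000004768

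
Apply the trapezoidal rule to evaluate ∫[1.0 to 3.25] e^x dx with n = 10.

f(x) = e^x
a = 1.0, b = 3.25, n = 10
h = (b - a)/n = 0.225000

Trapezoidal rule: (h/2)[f(x₀) + 2f(x₁) + 2f(x₂) + ... + f(xₙ)]

x_0 = 1.0000, f(x_0) = 2.718282, coefficient = 1
x_1 = 1.2250, f(x_1) = 3.404166, coefficient = 2
x_2 = 1.4500, f(x_2) = 4.263115, coefficient = 2
x_3 = 1.6750, f(x_3) = 5.338795, coefficient = 2
x_4 = 1.9000, f(x_4) = 6.685894, coefficient = 2
x_5 = 2.1250, f(x_5) = 8.372897, coefficient = 2
x_6 = 2.3500, f(x_6) = 10.485570, coefficient = 2
x_7 = 2.5750, f(x_7) = 13.131317, coefficient = 2
x_8 = 2.8000, f(x_8) = 16.444647, coefficient = 2
x_9 = 3.0250, f(x_9) = 20.594005, coefficient = 2
x_10 = 3.2500, f(x_10) = 25.790340, coefficient = 1

I ≈ (0.225000/2) × 205.949434 = 23.169311
Exact value: 23.072058
Error: 0.097253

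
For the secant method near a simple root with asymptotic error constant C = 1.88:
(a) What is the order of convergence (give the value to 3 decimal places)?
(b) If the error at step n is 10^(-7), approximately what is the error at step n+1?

(a) Secant method has superlinear convergence with order φ = (1+√5)/2 ≈ 1.618.
    This means |e_{n+1}| ≈ C|e_n|^1.618.

(b) With |e_n| = 10^(-7) and C = 1.88:
    |e_{n+1}| ≈ 1.88 × (10^(-7))^1.618 = 1.88 × 10^(-11.33)

(a) ≈ 1.618 (golden ratio); (b) |e_{n+1}| ≈ 8.870e-12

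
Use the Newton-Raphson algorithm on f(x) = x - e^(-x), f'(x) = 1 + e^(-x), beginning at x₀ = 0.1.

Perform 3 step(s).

f(x) = x - e^(-x)
f'(x) = 1 + e^(-x)
x₀ = 0.1

Newton-Raphson formula: x_{n+1} = x_n - f(x_n)/f'(x_n)

Iteration 1:
  f(0.100000) = -0.804837
  f'(0.100000) = 1.904837
  x_1 = 0.100000 - (-0.804837)/1.904837 = 0.522523
Iteration 2:
  f(0.522523) = -0.070500
  f'(0.522523) = 1.593023
  x_2 = 0.522523 - (-0.070500)/1.593023 = 0.566778
Iteration 3:
  f(0.566778) = -0.000572
  f'(0.566778) = 1.567350
  x_3 = 0.566778 - (-0.000572)/1.567350 = 0.567143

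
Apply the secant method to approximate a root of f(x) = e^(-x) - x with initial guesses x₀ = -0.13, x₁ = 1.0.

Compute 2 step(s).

f(x) = e^(-x) - x
x₀ = -0.13, x₁ = 1.0

Secant formula: x_{n+1} = x_n - f(x_n)(x_n - x_{n-1})/(f(x_n) - f(x_{n-1}))

Iteration 1:
  f(-0.130000) = 1.268828
  f(1.000000) = -0.632121
  x_2 = 1.000000 - (-0.632121)×(1.000000 - (-0.130000))/(-0.632121 - 1.268828)
       = 0.624242
Iteration 2:
  f(1.000000) = -0.632121
  f(0.624242) = -0.088575
  x_3 = 0.624242 - (-0.088575)×(0.624242 - 1.000000)/(-0.088575 - (-0.632121))
       = 0.563010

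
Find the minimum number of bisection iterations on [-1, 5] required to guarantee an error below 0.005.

We need (b-a)/2^n ≤ 0.005
(5 - (-1))/2^n ≤ 0.005
6/2^n ≤ 0.005
2^n ≥ 1200
n ≥ log₂(1200) = 10.23
n ≥ 11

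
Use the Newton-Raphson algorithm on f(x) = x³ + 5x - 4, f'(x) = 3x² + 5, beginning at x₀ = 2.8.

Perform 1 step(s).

f(x) = x³ + 5x - 4
f'(x) = 3x² + 5
x₀ = 2.8

Newton-Raphson formula: x_{n+1} = x_n - f(x_n)/f'(x_n)

Iteration 1:
  f(2.800000) = 31.952000
  f'(2.800000) = 28.520000
  x_1 = 2.800000 - 31.952000/28.520000 = 1.679663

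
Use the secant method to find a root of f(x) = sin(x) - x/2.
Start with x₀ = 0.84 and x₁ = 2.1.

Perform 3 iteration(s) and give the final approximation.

f(x) = sin(x) - x/2
x₀ = 0.84, x₁ = 2.1

Secant formula: x_{n+1} = x_n - f(x_n)(x_n - x_{n-1})/(f(x_n) - f(x_{n-1}))

Iteration 1:
  f(0.840000) = 0.324643
  f(2.100000) = -0.186791
  x_2 = 2.100000 - (-0.186791)×(2.100000 - 0.840000)/(-0.186791 - 0.324643)
       = 1.639811
Iteration 2:
  f(2.100000) = -0.186791
  f(1.639811) = 0.177714
  x_3 = 1.639811 - 0.177714×(1.639811 - 2.100000)/(0.177714 - (-0.186791))
       = 1.864176
Iteration 3:
  f(1.639811) = 0.177714
  f(1.864176) = 0.025184
  x_4 = 1.864176 - 0.025184×(1.864176 - 1.639811)/(0.025184 - 0.177714)
       = 1.901221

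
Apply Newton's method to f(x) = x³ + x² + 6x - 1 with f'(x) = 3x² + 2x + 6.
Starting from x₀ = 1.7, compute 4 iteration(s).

f(x) = x³ + x² + 6x - 1
f'(x) = 3x² + 2x + 6
x₀ = 1.7

Newton-Raphson formula: x_{n+1} = x_n - f(x_n)/f'(x_n)

Iteration 1:
  f(1.700000) = 17.003000
  f'(1.700000) = 18.070000
  x_1 = 1.700000 - 17.003000/18.070000 = 0.759048
Iteration 2:
  f(0.759048) = 4.567772
  f'(0.759048) = 9.246559
  x_2 = 0.759048 - 4.567772/9.246559 = 0.265051
Iteration 3:
  f(0.265051) = 0.679180
  f'(0.265051) = 6.740859
  x_3 = 0.265051 - 0.679180/6.740859 = 0.164296
Iteration 4:
  f(0.164296) = 0.017201
  f'(0.164296) = 6.409570
  x_4 = 0.164296 - 0.017201/6.409570 = 0.161612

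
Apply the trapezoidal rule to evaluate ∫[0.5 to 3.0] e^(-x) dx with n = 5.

f(x) = e^(-x)
a = 0.5, b = 3.0, n = 5
h = (b - a)/n = 0.500000

Trapezoidal rule: (h/2)[f(x₀) + 2f(x₁) + 2f(x₂) + ... + f(xₙ)]

x_0 = 0.5000, f(x_0) = 0.606531, coefficient = 1
x_1 = 1.0000, f(x_1) = 0.367879, coefficient = 2
x_2 = 1.5000, f(x_2) = 0.223130, coefficient = 2
x_3 = 2.0000, f(x_3) = 0.135335, coefficient = 2
x_4 = 2.5000, f(x_4) = 0.082085, coefficient = 2
x_5 = 3.0000, f(x_5) = 0.049787, coefficient = 1

I ≈ (0.500000/2) × 2.273177 = 0.568294
Exact value: 0.556744
Error: 0.011551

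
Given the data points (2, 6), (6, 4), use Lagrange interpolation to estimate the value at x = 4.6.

Lagrange interpolation formula:
P(x) = Σ yᵢ × Lᵢ(x)
where Lᵢ(x) = Π_{j≠i} (x - xⱼ)/(xᵢ - xⱼ)

L_0(4.6) = (4.6 - 6)/(2 - 6) = 0.350000
L_1(4.6) = (4.6 - 2)/(6 - 2) = 0.650000

P(4.6) = 6×L_0(4.6) + 4×L_1(4.6)
P(4.6) = 4.700000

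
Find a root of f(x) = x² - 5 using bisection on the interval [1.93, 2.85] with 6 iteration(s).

f(x) = x² - 5
Initial interval: [1.93, 2.85]

Iteration 1:
  c_1 = (1.930000 + 2.850000)/2 = 2.390000
  f(c_1) = f(2.390000) = 0.712100
  f(a) × f(c) < 0, new interval: [1.930000, 2.390000]
Iteration 2:
  c_2 = (1.930000 + 2.390000)/2 = 2.160000
  f(c_2) = f(2.160000) = -0.334400
  f(a) × f(c) ≥ 0, new interval: [2.160000, 2.390000]
Iteration 3:
  c_3 = (2.160000 + 2.390000)/2 = 2.275000
  f(c_3) = f(2.275000) = 0.175625
  f(a) × f(c) < 0, new interval: [2.160000, 2.275000]
Iteration 4:
  c_4 = (2.160000 + 2.275000)/2 = 2.217500
  f(c_4) = f(2.217500) = -0.082694
  f(a) × f(c) ≥ 0, new interval: [2.217500, 2.275000]
Iteration 5:
  c_5 = (2.217500 + 2.275000)/2 = 2.246250
  f(c_5) = f(2.246250) = 0.045639
  f(a) × f(c) < 0, new interval: [2.217500, 2.246250]
Iteration 6:
  c_6 = (2.217500 + 2.246250)/2 = 2.231875
  f(c_6) = f(2.231875) = -0.018734
  f(a) × f(c) ≥ 0, new interval: [2.231875, 2.246250]

After 6 iteration(s), the approximation is c_6 = 2.231875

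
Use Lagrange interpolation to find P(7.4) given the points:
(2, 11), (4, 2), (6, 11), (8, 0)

Lagrange interpolation formula:
P(x) = Σ yᵢ × Lᵢ(x)
where Lᵢ(x) = Π_{j≠i} (x - xⱼ)/(xᵢ - xⱼ)

L_0(7.4) = (7.4 - 4)/(2 - 4) × (7.4 - 6)/(2 - 6) × (7.4 - 8)/(2 - 8) = 0.059500
L_1(7.4) = (7.4 - 2)/(4 - 2) × (7.4 - 6)/(4 - 6) × (7.4 - 8)/(4 - 8) = -0.283500
L_2(7.4) = (7.4 - 2)/(6 - 2) × (7.4 - 4)/(6 - 4) × (7.4 - 8)/(6 - 8) = 0.688500
L_3(7.4) = (7.4 - 2)/(8 - 2) × (7.4 - 4)/(8 - 4) × (7.4 - 6)/(8 - 6) = 0.535500

P(7.4) = 11×L_0(7.4) + 2×L_1(7.4) + 11×L_2(7.4) + 0×L_3(7.4)
P(7.4) = 7.661000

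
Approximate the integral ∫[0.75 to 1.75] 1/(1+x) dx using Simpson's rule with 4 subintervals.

f(x) = 1/(1+x)
a = 0.75, b = 1.75, n = 4
h = (b - a)/n = 0.250000

Simpson's rule: (h/3)[f(x₀) + 4f(x₁) + 2f(x₂) + ... + f(xₙ)]

x_0 = 0.7500, f(x_0) = 0.571429, coefficient = 1
x_1 = 1.0000, f(x_1) = 0.500000, coefficient = 4
x_2 = 1.2500, f(x_2) = 0.444444, coefficient = 2
x_3 = 1.5000, f(x_3) = 0.400000, coefficient = 4
x_4 = 1.7500, f(x_4) = 0.363636, coefficient = 1

I ≈ (0.250000/3) × 5.423954 = 0.451996
Exact value: 0.451985
Error: 0.000011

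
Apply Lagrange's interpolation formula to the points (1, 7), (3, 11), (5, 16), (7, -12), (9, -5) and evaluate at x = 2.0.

Lagrange interpolation formula:
P(x) = Σ yᵢ × Lᵢ(x)
where Lᵢ(x) = Π_{j≠i} (x - xⱼ)/(xᵢ - xⱼ)

L_0(2.0) = (2.0 - 3)/(1 - 3) × (2.0 - 5)/(1 - 5) × (2.0 - 7)/(1 - 7) × (2.0 - 9)/(1 - 9) = 0.273438
L_1(2.0) = (2.0 - 1)/(3 - 1) × (2.0 - 5)/(3 - 5) × (2.0 - 7)/(3 - 7) × (2.0 - 9)/(3 - 9) = 1.093750
L_2(2.0) = (2.0 - 1)/(5 - 1) × (2.0 - 3)/(5 - 3) × (2.0 - 7)/(5 - 7) × (2.0 - 9)/(5 - 9) = -0.546875
L_3(2.0) = (2.0 - 1)/(7 - 1) × (2.0 - 3)/(7 - 3) × (2.0 - 5)/(7 - 5) × (2.0 - 9)/(7 - 9) = 0.218750
L_4(2.0) = (2.0 - 1)/(9 - 1) × (2.0 - 3)/(9 - 3) × (2.0 - 5)/(9 - 5) × (2.0 - 7)/(9 - 7) = -0.039062

P(2.0) = 7×L_0(2.0) + 11×L_1(2.0) + 16×L_2(2.0) + (-12)×L_3(2.0) + (-5)×L_4(2.0)
P(2.0) = 2.765625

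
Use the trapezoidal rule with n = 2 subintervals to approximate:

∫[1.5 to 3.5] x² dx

f(x) = x²
a = 1.5, b = 3.5, n = 2
h = (b - a)/n = 1.000000

Trapezoidal rule: (h/2)[f(x₀) + 2f(x₁) + 2f(x₂) + ... + f(xₙ)]

x_0 = 1.5000, f(x_0) = 2.250000, coefficient = 1
x_1 = 2.5000, f(x_1) = 6.250000, coefficient = 2
x_2 = 3.5000, f(x_2) = 12.250000, coefficient = 1

I ≈ (1.000000/2) × 27.000000 = 13.500000
Exact value: 13.166667
Error: 0.333333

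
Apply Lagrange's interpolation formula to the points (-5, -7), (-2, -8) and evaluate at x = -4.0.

Lagrange interpolation formula:
P(x) = Σ yᵢ × Lᵢ(x)
where Lᵢ(x) = Π_{j≠i} (x - xⱼ)/(xᵢ - xⱼ)

L_0(-4.0) = (-4.0 - (-2))/(-5 - (-2)) = 0.666667
L_1(-4.0) = (-4.0 - (-5))/(-2 - (-5)) = 0.333333

P(-4.0) = (-7)×L_0(-4.0) + (-8)×L_1(-4.0)
P(-4.0) = -7.333333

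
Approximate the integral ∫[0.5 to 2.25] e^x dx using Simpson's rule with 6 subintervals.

f(x) = e^x
a = 0.5, b = 2.25, n = 6
h = (b - a)/n = 0.291667

Simpson's rule: (h/3)[f(x₀) + 4f(x₁) + 2f(x₂) + ... + f(xₙ)]

x_0 = 0.5000, f(x_0) = 1.648721, coefficient = 1
x_1 = 0.7917, f(x_1) = 2.207072, coefficient = 4
x_2 = 1.0833, f(x_2) = 2.954512, coefficient = 2
x_3 = 1.3750, f(x_3) = 3.955077, coefficient = 4
x_4 = 1.6667, f(x_4) = 5.294490, coefficient = 2
x_5 = 1.9583, f(x_5) = 7.087505, coefficient = 4
x_6 = 2.2500, f(x_6) = 9.487736, coefficient = 1

I ≈ (0.291667/3) × 80.633073 = 7.839327
Exact value: 7.839015
Error: 0.000312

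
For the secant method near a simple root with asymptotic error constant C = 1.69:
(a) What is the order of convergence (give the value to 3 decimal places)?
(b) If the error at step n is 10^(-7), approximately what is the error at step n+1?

(a) Secant method has superlinear convergence with order φ = (1+√5)/2 ≈ 1.618.
    This means |e_{n+1}| ≈ C|e_n|^1.618.

(b) With |e_n| = 10^(-7) and C = 1.69:
    |e_{n+1}| ≈ 1.69 × (10^(-7))^1.618 = 1.69 × 10^(-11.33)

(a) ≈ 1.618 (golden ratio); (b) |e_{n+1}| ≈ 7.973e-12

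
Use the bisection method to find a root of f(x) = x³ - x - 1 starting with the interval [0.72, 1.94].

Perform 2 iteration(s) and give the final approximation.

f(x) = x³ - x - 1
Initial interval: [0.72, 1.94]

Iteration 1:
  c_1 = (0.720000 + 1.940000)/2 = 1.330000
  f(c_1) = f(1.330000) = 0.022637
  f(a) × f(c) < 0, new interval: [0.720000, 1.330000]
Iteration 2:
  c_2 = (0.720000 + 1.330000)/2 = 1.025000
  f(c_2) = f(1.025000) = -0.948109
  f(a) × f(c) ≥ 0, new interval: [1.025000, 1.330000]

After 2 iteration(s), the approximation is c_2 = 1.025000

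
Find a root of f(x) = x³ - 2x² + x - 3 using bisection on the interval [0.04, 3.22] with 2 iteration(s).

f(x) = x³ - 2x² + x - 3
Initial interval: [0.04, 3.22]

Iteration 1:
  c_1 = (0.040000 + 3.220000)/2 = 1.630000
  f(c_1) = f(1.630000) = -2.353053
  f(a) × f(c) ≥ 0, new interval: [1.630000, 3.220000]
Iteration 2:
  c_2 = (1.630000 + 3.220000)/2 = 2.425000
  f(c_2) = f(2.425000) = 1.924266
  f(a) × f(c) < 0, new interval: [1.630000, 2.425000]

After 2 iteration(s), the approximation is c_2 = 2.425000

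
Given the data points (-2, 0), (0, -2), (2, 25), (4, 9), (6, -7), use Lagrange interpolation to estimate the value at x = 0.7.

Lagrange interpolation formula:
P(x) = Σ yᵢ × Lᵢ(x)
where Lᵢ(x) = Π_{j≠i} (x - xⱼ)/(xᵢ - xⱼ)

L_0(0.7) = (0.7 - 0)/(-2 - 0) × (0.7 - 2)/(-2 - 2) × (0.7 - 4)/(-2 - 4) × (0.7 - 6)/(-2 - 6) = -0.041448
L_1(0.7) = (0.7 - (-2))/(0 - (-2)) × (0.7 - 2)/(0 - 2) × (0.7 - 4)/(0 - 4) × (0.7 - 6)/(0 - 6) = 0.639478
L_2(0.7) = (0.7 - (-2))/(2 - (-2)) × (0.7 - 0)/(2 - 0) × (0.7 - 4)/(2 - 4) × (0.7 - 6)/(2 - 6) = 0.516502
L_3(0.7) = (0.7 - (-2))/(4 - (-2)) × (0.7 - 0)/(4 - 0) × (0.7 - 2)/(4 - 2) × (0.7 - 6)/(4 - 6) = -0.135647
L_4(0.7) = (0.7 - (-2))/(6 - (-2)) × (0.7 - 0)/(6 - 0) × (0.7 - 2)/(6 - 2) × (0.7 - 4)/(6 - 4) = 0.021115

P(0.7) = 0×L_0(0.7) + (-2)×L_1(0.7) + 25×L_2(0.7) + 9×L_3(0.7) + (-7)×L_4(0.7)
P(0.7) = 10.264957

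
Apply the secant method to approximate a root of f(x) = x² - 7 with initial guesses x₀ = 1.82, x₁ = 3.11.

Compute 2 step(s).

f(x) = x² - 7
x₀ = 1.82, x₁ = 3.11

Secant formula: x_{n+1} = x_n - f(x_n)(x_n - x_{n-1})/(f(x_n) - f(x_{n-1}))

Iteration 1:
  f(1.820000) = -3.687600
  f(3.110000) = 2.672100
  x_2 = 3.110000 - 2.672100×(3.110000 - 1.820000)/(2.672100 - (-3.687600))
       = 2.567992
Iteration 2:
  f(3.110000) = 2.672100
  f(2.567992) = -0.405418
  x_3 = 2.567992 - (-0.405418)×(2.567992 - 3.110000)/(-0.405418 - 2.672100)
       = 2.639393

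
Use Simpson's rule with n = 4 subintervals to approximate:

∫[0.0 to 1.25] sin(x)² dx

f(x) = sin(x)²
a = 0.0, b = 1.25, n = 4
h = (b - a)/n = 0.312500

Simpson's rule: (h/3)[f(x₀) + 4f(x₁) + 2f(x₂) + ... + f(xₙ)]

x_0 = 0.0000, f(x_0) = 0.000000, coefficient = 1
x_1 = 0.3125, f(x_1) = 0.094518, coefficient = 4
x_2 = 0.6250, f(x_2) = 0.342339, coefficient = 2
x_3 = 0.9375, f(x_3) = 0.649767, coefficient = 4
x_4 = 1.2500, f(x_4) = 0.900572, coefficient = 1

I ≈ (0.312500/3) × 4.562390 = 0.475249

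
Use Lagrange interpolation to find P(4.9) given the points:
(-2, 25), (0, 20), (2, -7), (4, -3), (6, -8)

Lagrange interpolation formula:
P(x) = Σ yᵢ × Lᵢ(x)
where Lᵢ(x) = Π_{j≠i} (x - xⱼ)/(xᵢ - xⱼ)

L_0(4.9) = (4.9 - 0)/(-2 - 0) × (4.9 - 2)/(-2 - 2) × (4.9 - 4)/(-2 - 4) × (4.9 - 6)/(-2 - 6) = -0.036635
L_1(4.9) = (4.9 - (-2))/(0 - (-2)) × (4.9 - 2)/(0 - 2) × (4.9 - 4)/(0 - 4) × (4.9 - 6)/(0 - 6) = 0.206353
L_2(4.9) = (4.9 - (-2))/(2 - (-2)) × (4.9 - 0)/(2 - 0) × (4.9 - 4)/(2 - 4) × (4.9 - 6)/(2 - 6) = -0.522998
L_3(4.9) = (4.9 - (-2))/(4 - (-2)) × (4.9 - 0)/(4 - 0) × (4.9 - 2)/(4 - 2) × (4.9 - 6)/(4 - 6) = 1.123478
L_4(4.9) = (4.9 - (-2))/(6 - (-2)) × (4.9 - 0)/(6 - 0) × (4.9 - 2)/(6 - 2) × (4.9 - 4)/(6 - 4) = 0.229802

P(4.9) = 25×L_0(4.9) + 20×L_1(4.9) + (-7)×L_2(4.9) + (-3)×L_3(4.9) + (-8)×L_4(4.9)
P(4.9) = 1.663320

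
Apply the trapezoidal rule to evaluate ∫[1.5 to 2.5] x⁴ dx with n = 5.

f(x) = x⁴
a = 1.5, b = 2.5, n = 5
h = (b - a)/n = 0.200000

Trapezoidal rule: (h/2)[f(x₀) + 2f(x₁) + 2f(x₂) + ... + f(xₙ)]

x_0 = 1.5000, f(x_0) = 5.062500, coefficient = 1
x_1 = 1.7000, f(x_1) = 8.352100, coefficient = 2
x_2 = 1.9000, f(x_2) = 13.032100, coefficient = 2
x_3 = 2.1000, f(x_3) = 19.448100, coefficient = 2
x_4 = 2.3000, f(x_4) = 27.984100, coefficient = 2
x_5 = 2.5000, f(x_5) = 39.062500, coefficient = 1

I ≈ (0.200000/2) × 181.757800 = 18.175780
Exact value: 18.012500
Error: 0.163280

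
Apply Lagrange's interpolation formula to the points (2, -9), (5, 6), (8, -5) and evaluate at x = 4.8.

Lagrange interpolation formula:
P(x) = Σ yᵢ × Lᵢ(x)
where Lᵢ(x) = Π_{j≠i} (x - xⱼ)/(xᵢ - xⱼ)

L_0(4.8) = (4.8 - 5)/(2 - 5) × (4.8 - 8)/(2 - 8) = 0.035556
L_1(4.8) = (4.8 - 2)/(5 - 2) × (4.8 - 8)/(5 - 8) = 0.995556
L_2(4.8) = (4.8 - 2)/(8 - 2) × (4.8 - 5)/(8 - 5) = -0.031111

P(4.8) = (-9)×L_0(4.8) + 6×L_1(4.8) + (-5)×L_2(4.8)
P(4.8) = 5.808889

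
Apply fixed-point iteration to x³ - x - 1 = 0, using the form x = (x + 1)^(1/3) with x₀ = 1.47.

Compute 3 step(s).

Equation: x³ - x - 1 = 0
Fixed-point form: x = (x + 1)^(1/3)
x₀ = 1.47

x_1 = g(1.470000) = 1.351758
x_2 = g(1.351758) = 1.329834
x_3 = g(1.329834) = 1.325689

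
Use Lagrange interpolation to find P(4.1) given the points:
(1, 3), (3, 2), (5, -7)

Lagrange interpolation formula:
P(x) = Σ yᵢ × Lᵢ(x)
where Lᵢ(x) = Π_{j≠i} (x - xⱼ)/(xᵢ - xⱼ)

L_0(4.1) = (4.1 - 3)/(1 - 3) × (4.1 - 5)/(1 - 5) = -0.123750
L_1(4.1) = (4.1 - 1)/(3 - 1) × (4.1 - 5)/(3 - 5) = 0.697500
L_2(4.1) = (4.1 - 1)/(5 - 1) × (4.1 - 3)/(5 - 3) = 0.426250

P(4.1) = 3×L_0(4.1) + 2×L_1(4.1) + (-7)×L_2(4.1)
P(4.1) = -1.960000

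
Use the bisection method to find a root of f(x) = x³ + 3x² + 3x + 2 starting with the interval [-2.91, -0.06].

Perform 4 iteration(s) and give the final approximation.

f(x) = x³ + 3x² + 3x + 2
Initial interval: [-2.91, -0.06]

Iteration 1:
  c_1 = (-2.910000 + (-0.060000))/2 = -1.485000
  f(c_1) = f(-1.485000) = 0.885916
  f(a) × f(c) < 0, new interval: [-2.910000, -1.485000]
Iteration 2:
  c_2 = (-2.910000 + (-1.485000))/2 = -2.197500
  f(c_2) = f(-2.197500) = -0.717222
  f(a) × f(c) ≥ 0, new interval: [-2.197500, -1.485000]
Iteration 3:
  c_3 = (-2.197500 + (-1.485000))/2 = -1.841250
  f(c_3) = f(-1.841250) = 0.404646
  f(a) × f(c) < 0, new interval: [-2.197500, -1.841250]
Iteration 4:
  c_4 = (-2.197500 + (-1.841250))/2 = -2.019375
  f(c_4) = f(-2.019375) = -0.059258
  f(a) × f(c) ≥ 0, new interval: [-2.019375, -1.841250]

After 4 iteration(s), the approximation is c_4 = -2.019375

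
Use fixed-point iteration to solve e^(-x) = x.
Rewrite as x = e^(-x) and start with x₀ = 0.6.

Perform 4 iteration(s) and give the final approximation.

Equation: e^(-x) = x
Fixed-point form: x = e^(-x)
x₀ = 0.6

x_1 = g(0.600000) = 0.548812
x_2 = g(0.548812) = 0.577636
x_3 = g(0.577636) = 0.561224
x_4 = g(0.561224) = 0.570511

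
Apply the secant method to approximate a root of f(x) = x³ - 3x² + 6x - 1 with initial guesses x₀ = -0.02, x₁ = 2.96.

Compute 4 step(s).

f(x) = x³ - 3x² + 6x - 1
x₀ = -0.02, x₁ = 2.96

Secant formula: x_{n+1} = x_n - f(x_n)(x_n - x_{n-1})/(f(x_n) - f(x_{n-1}))

Iteration 1:
  f(-0.020000) = -1.121208
  f(2.960000) = 16.409536
  x_2 = 2.960000 - 16.409536×(2.960000 - (-0.020000))/(16.409536 - (-1.121208))
       = 0.170591
Iteration 2:
  f(2.960000) = 16.409536
  f(0.170591) = -0.058794
  x_3 = 0.170591 - (-0.058794)×(0.170591 - 2.960000)/(-0.058794 - 16.409536)
       = 0.180549
Iteration 3:
  f(0.170591) = -0.058794
  f(0.180549) = -0.008612
  x_4 = 0.180549 - (-0.008612)×(0.180549 - 0.170591)/(-0.008612 - (-0.058794))
       = 0.182259
Iteration 4:
  f(0.180549) = -0.008612
  f(0.182259) = -0.000049
  x_5 = 0.182259 - (-0.000049)×(0.182259 - 0.180549)/(-0.000049 - (-0.008612))
       = 0.182268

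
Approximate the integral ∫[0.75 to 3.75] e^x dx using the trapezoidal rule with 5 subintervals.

f(x) = e^x
a = 0.75, b = 3.75, n = 5
h = (b - a)/n = 0.600000

Trapezoidal rule: (h/2)[f(x₀) + 2f(x₁) + 2f(x₂) + ... + f(xₙ)]

x_0 = 0.7500, f(x_0) = 2.117000, coefficient = 1
x_1 = 1.3500, f(x_1) = 3.857426, coefficient = 2
x_2 = 1.9500, f(x_2) = 7.028688, coefficient = 2
x_3 = 2.5500, f(x_3) = 12.807104, coefficient = 2
x_4 = 3.1500, f(x_4) = 23.336065, coefficient = 2
x_5 = 3.7500, f(x_5) = 42.521082, coefficient = 1

I ≈ (0.600000/2) × 138.696645 = 41.608993
Exact value: 40.404082
Error: 1.204912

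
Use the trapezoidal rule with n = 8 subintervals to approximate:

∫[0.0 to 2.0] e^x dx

f(x) = e^x
a = 0.0, b = 2.0, n = 8
h = (b - a)/n = 0.250000

Trapezoidal rule: (h/2)[f(x₀) + 2f(x₁) + 2f(x₂) + ... + f(xₙ)]

x_0 = 0.0000, f(x_0) = 1.000000, coefficient = 1
x_1 = 0.2500, f(x_1) = 1.284025, coefficient = 2
x_2 = 0.5000, f(x_2) = 1.648721, coefficient = 2
x_3 = 0.7500, f(x_3) = 2.117000, coefficient = 2
x_4 = 1.0000, f(x_4) = 2.718282, coefficient = 2
x_5 = 1.2500, f(x_5) = 3.490343, coefficient = 2
x_6 = 1.5000, f(x_6) = 4.481689, coefficient = 2
x_7 = 1.7500, f(x_7) = 5.754603, coefficient = 2
x_8 = 2.0000, f(x_8) = 7.389056, coefficient = 1

I ≈ (0.250000/2) × 51.378383 = 6.422298
Exact value: 6.389056
Error: 0.033242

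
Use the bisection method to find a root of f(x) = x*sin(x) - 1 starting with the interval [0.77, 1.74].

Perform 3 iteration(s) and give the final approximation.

f(x) = x*sin(x) - 1
Initial interval: [0.77, 1.74]

Iteration 1:
  c_1 = (0.770000 + 1.740000)/2 = 1.255000
  f(c_1) = f(1.255000) = 0.192939
  f(a) × f(c) < 0, new interval: [0.770000, 1.255000]
Iteration 2:
  c_2 = (0.770000 + 1.255000)/2 = 1.012500
  f(c_2) = f(1.012500) = -0.141239
  f(a) × f(c) ≥ 0, new interval: [1.012500, 1.255000]
Iteration 3:
  c_3 = (1.012500 + 1.255000)/2 = 1.133750
  f(c_3) = f(1.133750) = 0.027184
  f(a) × f(c) < 0, new interval: [1.012500, 1.133750]

After 3 iteration(s), the approximation is c_3 = 1.133750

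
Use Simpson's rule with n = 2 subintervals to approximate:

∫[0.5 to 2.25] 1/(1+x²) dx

f(x) = 1/(1+x²)
a = 0.5, b = 2.25, n = 2
h = (b - a)/n = 0.875000

Simpson's rule: (h/3)[f(x₀) + 4f(x₁) + 2f(x₂) + ... + f(xₙ)]

x_0 = 0.5000, f(x_0) = 0.800000, coefficient = 1
x_1 = 1.3750, f(x_1) = 0.345946, coefficient = 4
x_2 = 2.2500, f(x_2) = 0.164948, coefficient = 1

I ≈ (0.875000/3) × 2.348732 = 0.685047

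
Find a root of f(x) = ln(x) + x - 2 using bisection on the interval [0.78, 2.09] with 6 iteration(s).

f(x) = ln(x) + x - 2
Initial interval: [0.78, 2.09]

Iteration 1:
  c_1 = (0.780000 + 2.090000)/2 = 1.435000
  f(c_1) = f(1.435000) = -0.203835
  f(a) × f(c) ≥ 0, new interval: [1.435000, 2.090000]
Iteration 2:
  c_2 = (1.435000 + 2.090000)/2 = 1.762500
  f(c_2) = f(1.762500) = 0.329233
  f(a) × f(c) < 0, new interval: [1.435000, 1.762500]
Iteration 3:
  c_3 = (1.435000 + 1.762500)/2 = 1.598750
  f(c_3) = f(1.598750) = 0.067972
  f(a) × f(c) < 0, new interval: [1.435000, 1.598750]
Iteration 4:
  c_4 = (1.435000 + 1.598750)/2 = 1.516875
  f(c_4) = f(1.516875) = -0.066473
  f(a) × f(c) ≥ 0, new interval: [1.516875, 1.598750]
Iteration 5:
  c_5 = (1.516875 + 1.598750)/2 = 1.557812
  f(c_5) = f(1.557812) = 0.001095
  f(a) × f(c) < 0, new interval: [1.516875, 1.557812]
Iteration 6:
  c_6 = (1.516875 + 1.557812)/2 = 1.537344
  f(c_6) = f(1.537344) = -0.032600
  f(a) × f(c) ≥ 0, new interval: [1.537344, 1.557812]

After 6 iteration(s), the approximation is c_6 = 1.537344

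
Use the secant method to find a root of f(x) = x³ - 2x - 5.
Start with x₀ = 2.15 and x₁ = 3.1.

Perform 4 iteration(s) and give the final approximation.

f(x) = x³ - 2x - 5
x₀ = 2.15, x₁ = 3.1

Secant formula: x_{n+1} = x_n - f(x_n)(x_n - x_{n-1})/(f(x_n) - f(x_{n-1}))

Iteration 1:
  f(2.150000) = 0.638375
  f(3.100000) = 18.591000
  x_2 = 3.100000 - 18.591000×(3.100000 - 2.150000)/(18.591000 - 0.638375)
       = 2.116219
Iteration 2:
  f(3.100000) = 18.591000
  f(2.116219) = 0.244802
  x_3 = 2.116219 - 0.244802×(2.116219 - 3.100000)/(0.244802 - 18.591000)
       = 2.103092
Iteration 3:
  f(2.116219) = 0.244802
  f(2.103092) = 0.095784
  x_4 = 2.103092 - 0.095784×(2.103092 - 2.116219)/(0.095784 - 0.244802)
       = 2.094654
Iteration 4:
  f(2.103092) = 0.095784
  f(2.094654) = 0.001149
  x_5 = 2.094654 - 0.001149×(2.094654 - 2.103092)/(0.001149 - 0.095784)
       = 2.094552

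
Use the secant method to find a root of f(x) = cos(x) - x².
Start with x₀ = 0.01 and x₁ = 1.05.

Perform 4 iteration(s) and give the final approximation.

f(x) = cos(x) - x²
x₀ = 0.01, x₁ = 1.05

Secant formula: x_{n+1} = x_n - f(x_n)(x_n - x_{n-1})/(f(x_n) - f(x_{n-1}))

Iteration 1:
  f(0.010000) = 0.999850
  f(1.050000) = -0.604929
  x_2 = 1.050000 - (-0.604929)×(1.050000 - 0.010000)/(-0.604929 - 0.999850)
       = 0.657967
Iteration 2:
  f(1.050000) = -0.604929
  f(0.657967) = 0.358316
  x_3 = 0.657967 - 0.358316×(0.657967 - 1.050000)/(0.358316 - (-0.604929))
       = 0.803799
Iteration 3:
  f(0.657967) = 0.358316
  f(0.803799) = 0.047884
  x_4 = 0.803799 - 0.047884×(0.803799 - 0.657967)/(0.047884 - 0.358316)
       = 0.826293
Iteration 4:
  f(0.803799) = 0.047884
  f(0.826293) = -0.005154
  x_5 = 0.826293 - (-0.005154)×(0.826293 - 0.803799)/(-0.005154 - 0.047884)
       = 0.824107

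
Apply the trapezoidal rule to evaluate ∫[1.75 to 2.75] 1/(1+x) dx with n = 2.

f(x) = 1/(1+x)
a = 1.75, b = 2.75, n = 2
h = (b - a)/n = 0.500000

Trapezoidal rule: (h/2)[f(x₀) + 2f(x₁) + 2f(x₂) + ... + f(xₙ)]

x_0 = 1.7500, f(x_0) = 0.363636, coefficient = 1
x_1 = 2.2500, f(x_1) = 0.307692, coefficient = 2
x_2 = 2.7500, f(x_2) = 0.266667, coefficient = 1

I ≈ (0.500000/2) × 1.245688 = 0.311422
Exact value: 0.310155
Error: 0.001267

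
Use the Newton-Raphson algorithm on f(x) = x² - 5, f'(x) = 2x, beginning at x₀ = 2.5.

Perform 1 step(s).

f(x) = x² - 5
f'(x) = 2x
x₀ = 2.5

Newton-Raphson formula: x_{n+1} = x_n - f(x_n)/f'(x_n)

Iteration 1:
  f(2.500000) = 1.250000
  f'(2.500000) = 5.000000
  x_1 = 2.500000 - 1.250000/5.000000 = 2.250000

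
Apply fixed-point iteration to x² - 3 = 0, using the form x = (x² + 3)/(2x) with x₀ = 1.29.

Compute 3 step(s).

Equation: x² - 3 = 0
Fixed-point form: x = (x² + 3)/(2x)
x₀ = 1.29

x_1 = g(1.290000) = 1.807791
x_2 = g(1.807791) = 1.733637
x_3 = g(1.733637) = 1.732052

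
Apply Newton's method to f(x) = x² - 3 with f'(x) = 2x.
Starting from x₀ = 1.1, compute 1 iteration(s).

f(x) = x² - 3
f'(x) = 2x
x₀ = 1.1

Newton-Raphson formula: x_{n+1} = x_n - f(x_n)/f'(x_n)

Iteration 1:
  f(1.100000) = -1.790000
  f'(1.100000) = 2.200000
  x_1 = 1.100000 - (-1.790000)/2.200000 = 1.913636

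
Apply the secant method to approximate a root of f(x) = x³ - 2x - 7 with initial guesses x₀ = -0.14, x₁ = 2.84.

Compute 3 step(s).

f(x) = x³ - 2x - 7
x₀ = -0.14, x₁ = 2.84

Secant formula: x_{n+1} = x_n - f(x_n)(x_n - x_{n-1})/(f(x_n) - f(x_{n-1}))

Iteration 1:
  f(-0.140000) = -6.722744
  f(2.840000) = 10.226304
  x_2 = 2.840000 - 10.226304×(2.840000 - (-0.140000))/(10.226304 - (-6.722744))
       = 1.042000
Iteration 2:
  f(2.840000) = 10.226304
  f(1.042000) = -7.952634
  x_3 = 1.042000 - (-7.952634)×(1.042000 - 2.840000)/(-7.952634 - 10.226304)
       = 1.828561
Iteration 3:
  f(1.042000) = -7.952634
  f(1.828561) = -4.543084
  x_4 = 1.828561 - (-4.543084)×(1.828561 - 1.042000)/(-4.543084 - (-7.952634))
       = 2.876620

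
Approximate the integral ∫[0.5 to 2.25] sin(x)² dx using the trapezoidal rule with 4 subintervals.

f(x) = sin(x)²
a = 0.5, b = 2.25, n = 4
h = (b - a)/n = 0.437500

Trapezoidal rule: (h/2)[f(x₀) + 2f(x₁) + 2f(x₂) + ... + f(xₙ)]

x_0 = 0.5000, f(x_0) = 0.229849, coefficient = 1
x_1 = 0.9375, f(x_1) = 0.649767, coefficient = 2
x_2 = 1.3750, f(x_2) = 0.962151, coefficient = 2
x_3 = 1.8125, f(x_3) = 0.942708, coefficient = 2
x_4 = 2.2500, f(x_4) = 0.605398, coefficient = 1

I ≈ (0.437500/2) × 5.944499 = 1.300359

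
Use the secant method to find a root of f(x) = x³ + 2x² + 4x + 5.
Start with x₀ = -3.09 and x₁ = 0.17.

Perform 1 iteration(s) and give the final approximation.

f(x) = x³ + 2x² + 4x + 5
x₀ = -3.09, x₁ = 0.17

Secant formula: x_{n+1} = x_n - f(x_n)(x_n - x_{n-1})/(f(x_n) - f(x_{n-1}))

Iteration 1:
  f(-3.090000) = -17.767429
  f(0.170000) = 5.742713
  x_2 = 0.170000 - 5.742713×(0.170000 - (-3.090000))/(5.742713 - (-17.767429))
       = -0.626305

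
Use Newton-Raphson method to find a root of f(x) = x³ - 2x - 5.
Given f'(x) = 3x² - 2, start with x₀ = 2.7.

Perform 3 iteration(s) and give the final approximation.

f(x) = x³ - 2x - 5
f'(x) = 3x² - 2
x₀ = 2.7

Newton-Raphson formula: x_{n+1} = x_n - f(x_n)/f'(x_n)

Iteration 1:
  f(2.700000) = 9.283000
  f'(2.700000) = 19.870000
  x_1 = 2.700000 - 9.283000/19.870000 = 2.232813
Iteration 2:
  f(2.232813) = 1.665964
  f'(2.232813) = 12.956366
  x_2 = 2.232813 - 1.665964/12.956366 = 2.104231
Iteration 3:
  f(2.104231) = 0.108623
  f'(2.104231) = 11.283360
  x_3 = 2.104231 - 0.108623/11.283360 = 2.094604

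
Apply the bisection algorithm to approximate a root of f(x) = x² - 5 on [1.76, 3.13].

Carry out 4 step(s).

f(x) = x² - 5
Initial interval: [1.76, 3.13]

Iteration 1:
  c_1 = (1.760000 + 3.130000)/2 = 2.445000
  f(c_1) = f(2.445000) = 0.978025
  f(a) × f(c) < 0, new interval: [1.760000, 2.445000]
Iteration 2:
  c_2 = (1.760000 + 2.445000)/2 = 2.102500
  f(c_2) = f(2.102500) = -0.579494
  f(a) × f(c) ≥ 0, new interval: [2.102500, 2.445000]
Iteration 3:
  c_3 = (2.102500 + 2.445000)/2 = 2.273750
  f(c_3) = f(2.273750) = 0.169939
  f(a) × f(c) < 0, new interval: [2.102500, 2.273750]
Iteration 4:
  c_4 = (2.102500 + 2.273750)/2 = 2.188125
  f(c_4) = f(2.188125) = -0.212109
  f(a) × f(c) ≥ 0, new interval: [2.188125, 2.273750]

After 4 iteration(s), the approximation is c_4 = 2.188125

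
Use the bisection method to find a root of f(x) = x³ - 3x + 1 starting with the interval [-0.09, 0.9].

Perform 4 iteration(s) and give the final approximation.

f(x) = x³ - 3x + 1
Initial interval: [-0.09, 0.9]

Iteration 1:
  c_1 = (-0.090000 + 0.900000)/2 = 0.405000
  f(c_1) = f(0.405000) = -0.148570
  f(a) × f(c) < 0, new interval: [-0.090000, 0.405000]
Iteration 2:
  c_2 = (-0.090000 + 0.405000)/2 = 0.157500
  f(c_2) = f(0.157500) = 0.531407
  f(a) × f(c) ≥ 0, new interval: [0.157500, 0.405000]
Iteration 3:
  c_3 = (0.157500 + 0.405000)/2 = 0.281250
  f(c_3) = f(0.281250) = 0.178497
  f(a) × f(c) ≥ 0, new interval: [0.281250, 0.405000]
Iteration 4:
  c_4 = (0.281250 + 0.405000)/2 = 0.343125
  f(c_4) = f(0.343125) = 0.011023
  f(a) × f(c) ≥ 0, new interval: [0.343125, 0.405000]

After 4 iteration(s), the approximation is c_4 = 0.343125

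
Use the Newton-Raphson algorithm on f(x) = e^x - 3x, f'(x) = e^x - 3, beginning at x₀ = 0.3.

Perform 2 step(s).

f(x) = e^x - 3x
f'(x) = e^x - 3
x₀ = 0.3

Newton-Raphson formula: x_{n+1} = x_n - f(x_n)/f'(x_n)

Iteration 1:
  f(0.300000) = 0.449859
  f'(0.300000) = -1.650141
  x_1 = 0.300000 - 0.449859/(-1.650141) = 0.572618
Iteration 2:
  f(0.572618) = 0.055048
  f'(0.572618) = -1.227097
  x_2 = 0.572618 - 0.055048/(-1.227097) = 0.617479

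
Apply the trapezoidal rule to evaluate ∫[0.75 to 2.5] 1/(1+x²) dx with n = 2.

f(x) = 1/(1+x²)
a = 0.75, b = 2.5, n = 2
h = (b - a)/n = 0.875000

Trapezoidal rule: (h/2)[f(x₀) + 2f(x₁) + 2f(x₂) + ... + f(xₙ)]

x_0 = 0.7500, f(x_0) = 0.640000, coefficient = 1
x_1 = 1.6250, f(x_1) = 0.274678, coefficient = 2
x_2 = 2.5000, f(x_2) = 0.137931, coefficient = 1

I ≈ (0.875000/2) × 1.327287 = 0.580688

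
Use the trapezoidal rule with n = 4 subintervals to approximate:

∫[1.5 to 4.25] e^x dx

f(x) = e^x
a = 1.5, b = 4.25, n = 4
h = (b - a)/n = 0.687500

Trapezoidal rule: (h/2)[f(x₀) + 2f(x₁) + 2f(x₂) + ... + f(xₙ)]

x_0 = 1.5000, f(x_0) = 4.481689, coefficient = 1
x_1 = 2.1875, f(x_1) = 8.912903, coefficient = 2
x_2 = 2.8750, f(x_2) = 17.725424, coefficient = 2
x_3 = 3.5625, f(x_3) = 35.251215, coefficient = 2
x_4 = 4.2500, f(x_4) = 70.105412, coefficient = 1

I ≈ (0.687500/2) × 198.366186 = 68.188376
Exact value: 65.623723
Error: 2.564653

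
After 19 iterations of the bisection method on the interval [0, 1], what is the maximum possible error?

Bisection error bound: |error| ≤ (b-a)/2^n
|error| ≤ (1 - 0)/2^19 = 1/2^19
|error| ≤ 0.0000019073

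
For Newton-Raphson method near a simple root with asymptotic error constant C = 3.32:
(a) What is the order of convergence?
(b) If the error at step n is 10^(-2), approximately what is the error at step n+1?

(a) Newton-Raphson has quadratic (order 2) convergence near simple roots.
    This means |e_{n+1}| ≈ C|e_n|².

(b) With |e_n| = 10^(-2) and C = 3.32:
    |e_{n+1}| ≈ 3.32 × (10^(-2))² = 3.32 × 10^(-4)

(a) 2 (quadratic); (b) |e_{n+1}| ≈ 3.320e-04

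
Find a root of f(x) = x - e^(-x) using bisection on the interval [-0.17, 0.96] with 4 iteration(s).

f(x) = x - e^(-x)
Initial interval: [-0.17, 0.96]

Iteration 1:
  c_1 = (-0.170000 + 0.960000)/2 = 0.395000
  f(c_1) = f(0.395000) = -0.278680
  f(a) × f(c) ≥ 0, new interval: [0.395000, 0.960000]
Iteration 2:
  c_2 = (0.395000 + 0.960000)/2 = 0.677500
  f(c_2) = f(0.677500) = 0.169615
  f(a) × f(c) < 0, new interval: [0.395000, 0.677500]
Iteration 3:
  c_3 = (0.395000 + 0.677500)/2 = 0.536250
  f(c_3) = f(0.536250) = -0.048688
  f(a) × f(c) ≥ 0, new interval: [0.536250, 0.677500]
Iteration 4:
  c_4 = (0.536250 + 0.677500)/2 = 0.606875
  f(c_4) = f(0.606875) = 0.061824
  f(a) × f(c) < 0, new interval: [0.536250, 0.606875]

After 4 iteration(s), the approximation is c_4 = 0.606875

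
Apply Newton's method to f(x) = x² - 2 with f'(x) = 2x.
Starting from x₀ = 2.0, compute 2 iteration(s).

f(x) = x² - 2
f'(x) = 2x
x₀ = 2.0

Newton-Raphson formula: x_{n+1} = x_n - f(x_n)/f'(x_n)

Iteration 1:
  f(2.000000) = 2.000000
  f'(2.000000) = 4.000000
  x_1 = 2.000000 - 2.000000/4.000000 = 1.500000
Iteration 2:
  f(1.500000) = 0.250000
  f'(1.500000) = 3.000000
  x_2 = 1.500000 - 0.250000/3.000000 = 1.416667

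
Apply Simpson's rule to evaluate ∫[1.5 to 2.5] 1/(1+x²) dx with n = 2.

f(x) = 1/(1+x²)
a = 1.5, b = 2.5, n = 2
h = (b - a)/n = 0.500000

Simpson's rule: (h/3)[f(x₀) + 4f(x₁) + 2f(x₂) + ... + f(xₙ)]

x_0 = 1.5000, f(x_0) = 0.307692, coefficient = 1
x_1 = 2.0000, f(x_1) = 0.200000, coefficient = 4
x_2 = 2.5000, f(x_2) = 0.137931, coefficient = 1

I ≈ (0.500000/3) × 1.245623 = 0.207604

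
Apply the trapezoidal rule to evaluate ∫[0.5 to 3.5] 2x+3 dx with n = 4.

f(x) = 2x+3
a = 0.5, b = 3.5, n = 4
h = (b - a)/n = 0.750000

Trapezoidal rule: (h/2)[f(x₀) + 2f(x₁) + 2f(x₂) + ... + f(xₙ)]

x_0 = 0.5000, f(x_0) = 4.000000, coefficient = 1
x_1 = 1.2500, f(x_1) = 5.500000, coefficient = 2
x_2 = 2.0000, f(x_2) = 7.000000, coefficient = 2
x_3 = 2.7500, f(x_3) = 8.500000, coefficient = 2
x_4 = 3.5000, f(x_4) = 10.000000, coefficient = 1

I ≈ (0.750000/2) × 56.000000 = 21.000000
Exact value: 21.000000
Error: 0.000000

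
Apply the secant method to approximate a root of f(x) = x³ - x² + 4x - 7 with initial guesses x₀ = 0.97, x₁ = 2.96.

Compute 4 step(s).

f(x) = x³ - x² + 4x - 7
x₀ = 0.97, x₁ = 2.96

Secant formula: x_{n+1} = x_n - f(x_n)(x_n - x_{n-1})/(f(x_n) - f(x_{n-1}))

Iteration 1:
  f(0.970000) = -3.148227
  f(2.960000) = 22.012736
  x_2 = 2.960000 - 22.012736×(2.960000 - 0.970000)/(22.012736 - (-3.148227))
       = 1.218996
Iteration 2:
  f(2.960000) = 22.012736
  f(1.218996) = -1.798600
  x_3 = 1.218996 - (-1.798600)×(1.218996 - 2.960000)/(-1.798600 - 22.012736)
       = 1.350503
Iteration 3:
  f(1.218996) = -1.798600
  f(1.350503) = -0.958718
  x_4 = 1.350503 - (-0.958718)×(1.350503 - 1.218996)/(-0.958718 - (-1.798600))
       = 1.500618
Iteration 4:
  f(1.350503) = -0.958718
  f(1.500618) = 0.129791
  x_5 = 1.500618 - 0.129791×(1.500618 - 1.350503)/(0.129791 - (-0.958718))
       = 1.482719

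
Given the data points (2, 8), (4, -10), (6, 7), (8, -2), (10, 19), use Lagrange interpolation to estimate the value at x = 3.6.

Lagrange interpolation formula:
P(x) = Σ yᵢ × Lᵢ(x)
where Lᵢ(x) = Π_{j≠i} (x - xⱼ)/(xᵢ - xⱼ)

L_0(3.6) = (3.6 - 4)/(2 - 4) × (3.6 - 6)/(2 - 6) × (3.6 - 8)/(2 - 8) × (3.6 - 10)/(2 - 10) = 0.070400
L_1(3.6) = (3.6 - 2)/(4 - 2) × (3.6 - 6)/(4 - 6) × (3.6 - 8)/(4 - 8) × (3.6 - 10)/(4 - 10) = 1.126400
L_2(3.6) = (3.6 - 2)/(6 - 2) × (3.6 - 4)/(6 - 4) × (3.6 - 8)/(6 - 8) × (3.6 - 10)/(6 - 10) = -0.281600
L_3(3.6) = (3.6 - 2)/(8 - 2) × (3.6 - 4)/(8 - 4) × (3.6 - 6)/(8 - 6) × (3.6 - 10)/(8 - 10) = 0.102400
L_4(3.6) = (3.6 - 2)/(10 - 2) × (3.6 - 4)/(10 - 4) × (3.6 - 6)/(10 - 6) × (3.6 - 8)/(10 - 8) = -0.017600

P(3.6) = 8×L_0(3.6) + (-10)×L_1(3.6) + 7×L_2(3.6) + (-2)×L_3(3.6) + 19×L_4(3.6)
P(3.6) = -13.211200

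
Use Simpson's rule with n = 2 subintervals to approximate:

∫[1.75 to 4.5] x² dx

f(x) = x²
a = 1.75, b = 4.5, n = 2
h = (b - a)/n = 1.375000

Simpson's rule: (h/3)[f(x₀) + 4f(x₁) + 2f(x₂) + ... + f(xₙ)]

x_0 = 1.7500, f(x_0) = 3.062500, coefficient = 1
x_1 = 3.1250, f(x_1) = 9.765625, coefficient = 4
x_2 = 4.5000, f(x_2) = 20.250000, coefficient = 1

I ≈ (1.375000/3) × 62.375000 = 28.588542
Exact value: 28.588542
Error: 0.000000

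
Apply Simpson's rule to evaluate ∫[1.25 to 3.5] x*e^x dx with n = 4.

f(x) = x*e^x
a = 1.25, b = 3.5, n = 4
h = (b - a)/n = 0.562500

Simpson's rule: (h/3)[f(x₀) + 4f(x₁) + 2f(x₂) + ... + f(xₙ)]

x_0 = 1.2500, f(x_0) = 4.362929, coefficient = 1
x_1 = 1.8125, f(x_1) = 11.102909, coefficient = 4
x_2 = 2.3750, f(x_2) = 25.533656, coefficient = 2
x_3 = 2.9375, f(x_3) = 55.426559, coefficient = 4
x_4 = 3.5000, f(x_4) = 115.904082, coefficient = 1

I ≈ (0.562500/3) × 437.452193 = 82.022286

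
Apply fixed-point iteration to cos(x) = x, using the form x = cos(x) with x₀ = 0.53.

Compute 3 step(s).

Equation: cos(x) = x
Fixed-point form: x = cos(x)
x₀ = 0.53

x_1 = g(0.530000) = 0.862807
x_2 = g(0.862807) = 0.650308
x_3 = g(0.650308) = 0.795898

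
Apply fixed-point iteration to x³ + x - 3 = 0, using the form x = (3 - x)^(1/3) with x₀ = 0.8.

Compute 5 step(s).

Equation: x³ + x - 3 = 0
Fixed-point form: x = (3 - x)^(1/3)
x₀ = 0.8

x_1 = g(0.800000) = 1.300591
x_2 = g(1.300591) = 1.193345
x_3 = g(1.193345) = 1.217938
x_4 = g(1.217938) = 1.212386
x_5 = g(1.212386) = 1.213644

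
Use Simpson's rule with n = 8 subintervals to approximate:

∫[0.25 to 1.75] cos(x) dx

f(x) = cos(x)
a = 0.25, b = 1.75, n = 8
h = (b - a)/n = 0.187500

Simpson's rule: (h/3)[f(x₀) + 4f(x₁) + 2f(x₂) + ... + f(xₙ)]

x_0 = 0.2500, f(x_0) = 0.968912, coefficient = 1
x_1 = 0.4375, f(x_1) = 0.905814, coefficient = 4
x_2 = 0.6250, f(x_2) = 0.810963, coefficient = 2
x_3 = 0.8125, f(x_3) = 0.687686, coefficient = 4
x_4 = 1.0000, f(x_4) = 0.540302, coefficient = 2
x_5 = 1.1875, f(x_5) = 0.373980, coefficient = 4
x_6 = 1.3750, f(x_6) = 0.194548, coefficient = 2
x_7 = 1.5625, f(x_7) = 0.008296, coefficient = 4
x_8 = 1.7500, f(x_8) = -0.178246, coefficient = 1

I ≈ (0.187500/3) × 11.785393 = 0.736587
Exact value: 0.736582
Error: 0.000005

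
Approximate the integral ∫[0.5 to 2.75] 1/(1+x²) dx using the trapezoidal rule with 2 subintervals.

f(x) = 1/(1+x²)
a = 0.5, b = 2.75, n = 2
h = (b - a)/n = 1.125000

Trapezoidal rule: (h/2)[f(x₀) + 2f(x₁) + 2f(x₂) + ... + f(xₙ)]

x_0 = 0.5000, f(x_0) = 0.800000, coefficient = 1
x_1 = 1.6250, f(x_1) = 0.274678, coefficient = 2
x_2 = 2.7500, f(x_2) = 0.116788, coefficient = 1

I ≈ (1.125000/2) × 1.466145 = 0.824706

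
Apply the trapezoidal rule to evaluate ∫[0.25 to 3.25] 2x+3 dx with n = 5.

f(x) = 2x+3
a = 0.25, b = 3.25, n = 5
h = (b - a)/n = 0.600000

Trapezoidal rule: (h/2)[f(x₀) + 2f(x₁) + 2f(x₂) + ... + f(xₙ)]

x_0 = 0.2500, f(x_0) = 3.500000, coefficient = 1
x_1 = 0.8500, f(x_1) = 4.700000, coefficient = 2
x_2 = 1.4500, f(x_2) = 5.900000, coefficient = 2
x_3 = 2.0500, f(x_3) = 7.100000, coefficient = 2
x_4 = 2.6500, f(x_4) = 8.300000, coefficient = 2
x_5 = 3.2500, f(x_5) = 9.500000, coefficient = 1

I ≈ (0.600000/2) × 65.000000 = 19.500000
Exact value: 19.500000
Error: 0.000000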